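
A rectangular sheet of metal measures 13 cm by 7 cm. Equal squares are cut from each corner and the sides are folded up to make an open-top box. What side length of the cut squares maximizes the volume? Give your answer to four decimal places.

With cut size x, the volume is V(x) = x(13 − 2x)(7 − 2x) for 0 < x < 3.5.
V'(x) = 12x^2 − 80x + 91. Setting V'(x) = 0 gives x ≈ 1.4551 (the root in (0, 3.5)).
V''(x) = 24x − 80 is negative there, so this is the maximum; V ≈ 60.0451.

1.4551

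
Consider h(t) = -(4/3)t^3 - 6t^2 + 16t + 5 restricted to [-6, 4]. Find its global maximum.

41/3

Differentiating, h'(t) = -4t^2 - 12t + 16; which vanishes at t = -4 and t = 1.
Candidates: h(-6) = -19,  h(-4) = -209/3,  h(1) = 41/3,  h(4) = -337/3.
Hence the absolute maximum is 41/3 at t = 1.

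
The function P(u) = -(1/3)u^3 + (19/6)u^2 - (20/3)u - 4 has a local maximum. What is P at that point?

P'(u) = -u^2 + (19/3)u - 20/3 = 0 at u = 4/3, 5.
Since P''(u) = -2u + 19/3, we get P''(4/3) = 11/3 > 0 ⇒ local minimum; P''(5) = -11/3 < 0 ⇒ local maximum.
Thus P has its local maximum at u = 5, with value 1/6.

1/6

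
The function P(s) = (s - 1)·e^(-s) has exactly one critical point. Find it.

2

By the product rule, P'(s) = (-s + 2)·e^(-s). Since e^(-s) > 0, the only critical point is s = 2.
P''(2) has the same sign as -1 < 0, so this is a local maximum.
P(2) = (1)·e^(-2) ≈ 0.1353.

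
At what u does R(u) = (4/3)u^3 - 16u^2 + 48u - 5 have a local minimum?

Critical points: R'(u) = 4u^2 - 32u + 48 vanishes at u = 2, 6.
Since R''(u) = 8u - 32, we get R''(2) = -16 < 0 ⇒ local maximum; R''(6) = 16 > 0 ⇒ local minimum.
Thus R has its local minimum at u = 6, with value -5.

6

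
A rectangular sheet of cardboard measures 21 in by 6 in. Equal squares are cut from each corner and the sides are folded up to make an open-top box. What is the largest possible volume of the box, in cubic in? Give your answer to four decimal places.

81.5549

With cut size x, the volume is V(x) = x(21 − 2x)(6 − 2x) for 0 < x < 3.
V'(x) = 12x^2 − 108x + 126. Setting V'(x) = 0 gives x ≈ 1.3775 (the root in (0, 3)).
V''(x) = 24x − 108 is negative there, so this is the maximum; V ≈ 81.5549.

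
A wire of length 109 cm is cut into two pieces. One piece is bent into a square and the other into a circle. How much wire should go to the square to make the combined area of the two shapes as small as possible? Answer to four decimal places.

61.0508

Let x be the length used for the square. Square side x/4; circle radius (109−x)/(2π).
A(x) = (x/4)² + π·((109−x)/(2π))² = x²/16 + (109−x)²/(4π) for 0 ≤ x ≤ 109. A'(x) = x/8 − (109−x)/(2π) = 0 gives x = 4·109/(π+4) ≈ 61.0508.
A'' = 1/8 + 1/(2π) > 0, so this gives the minimum combined area; x ≈ 61.0508 cm to the square.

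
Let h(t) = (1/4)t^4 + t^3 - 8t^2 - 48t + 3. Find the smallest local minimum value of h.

-189

h'(t) = t^3 + 3t^2 - 16t - 48 = 0 at t = -4, -3, 4.
h''(t) = 3t^2 + 6t - 16. h''(-4) = 8 > 0 ⇒ local minimum; h''(-3) = -7 < 0 ⇒ local maximum; h''(4) = 56 > 0 ⇒ local minimum.
So the smallest local minimum value is h(4) = -189.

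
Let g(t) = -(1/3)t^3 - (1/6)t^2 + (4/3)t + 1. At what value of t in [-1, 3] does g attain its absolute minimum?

3

g'(t) = -t^2 - (1/3)t + 4/3, whose only zero in [-1, 3] is t = 1.
Evaluating at the critical points and endpoints: g(-1) = -1/6,  g(1) = 11/6,  g(3) = -11/2.
So the minimum is g(3) = -11/2.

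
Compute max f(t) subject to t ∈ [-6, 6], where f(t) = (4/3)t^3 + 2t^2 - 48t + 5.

431/3

Differentiating, f'(t) = 4t^2 + 4t - 48; which vanishes at t = -4 and t = 3.
Candidates: f(-6) = 77; f(-4) = 431/3; f(3) = -85; f(6) = 77.
The maximum over the interval is 431/3, attained at t = -4.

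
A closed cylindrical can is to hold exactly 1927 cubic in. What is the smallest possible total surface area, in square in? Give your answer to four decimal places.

857.2399

With radius r and height h, πr²h = 1927 so h = 1927/(πr²), and S(r) = 2πr² + 2πrh = 2πr² + 2·1927/r.
S'(r) = 4πr − 2·1927/r² = 0 ⇒ r³ = 1927/(2π), so r ≈ 6.7437 and h = 2r ≈ 13.4875.
S''(r) = 4π + 4·1927/r³ > 0, so this is the minimum; S ≈ 857.2399.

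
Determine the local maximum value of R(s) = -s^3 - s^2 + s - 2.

R'(s) = -3s^2 - 2s + 1 = 0 at s = -1, 1/3.
Since R''(s) = -6s - 2, we get R''(-1) = 4 > 0 ⇒ local minimum; R''(1/3) = -4 < 0 ⇒ local maximum.
Thus R has its local maximum at s = 1/3, with value -49/27.

-49/27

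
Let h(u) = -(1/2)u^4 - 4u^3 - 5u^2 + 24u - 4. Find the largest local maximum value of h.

h'(u) = -2u^3 - 12u^2 - 10u + 24. Setting h'(u) = 0 gives u ∈ {-4, -3, 1}.
Since h''(u) = -6u^2 - 24u - 10, we get h''(-4) = -10 < 0 ⇒ local maximum; h''(-3) = 8 > 0 ⇒ local minimum; h''(1) = -40 < 0 ⇒ local maximum.
The largest local maximum is h(1) = 21/2.

21/2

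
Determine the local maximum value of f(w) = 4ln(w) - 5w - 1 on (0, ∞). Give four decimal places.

f'(w) = 4/w − 5 = 0 gives w = 4/5.
f''(w) = -4/w², which is negative for w > 0, so this is a local maximum.
f(4/5) = 4·ln(4/5) - 4 - 1 ≈ -5.8926.

-5.8926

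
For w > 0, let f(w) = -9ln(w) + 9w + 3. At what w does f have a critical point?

f'(w) = -9/w + 9 = 0 gives w = 1.
f''(w) = 9/w², which is positive for w > 0, so this is a local minimum.
f(1) = -9·ln(1) + 9 + 3 ≈ 12.0000.

1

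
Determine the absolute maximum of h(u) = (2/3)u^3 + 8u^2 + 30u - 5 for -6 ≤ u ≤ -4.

Differentiating, h'(u) = 2u^2 + 16u + 30; whose only zero in [-6, -4] is u = -5.
Evaluating at the critical points and endpoints: h(-6) = -41,  h(-5) = -115/3,  h(-4) = -119/3.
The maximum over the interval is -115/3, attained at u = -5.

-115/3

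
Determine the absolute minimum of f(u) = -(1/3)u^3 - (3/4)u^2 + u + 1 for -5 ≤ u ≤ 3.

f'(u) = -u^2 - (3/2)u + 1, which vanishes at u = -2 and u = 1/2.
Evaluating at the critical points and endpoints: f(-5) = 227/12, f(-2) = -4/3, f(1/2) = 61/48, f(3) = -47/4.
So the minimum is f(3) = -47/4.

-47/4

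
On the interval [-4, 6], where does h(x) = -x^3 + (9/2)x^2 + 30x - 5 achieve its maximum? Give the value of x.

5

The derivative is -3x^2 + 9x + 30, which vanishes at x = -2 and x = 5.
Compare values at every candidate in [-4, 6]: h(-4) = 11, h(-2) = -39, h(5) = 265/2, h(6) = 121.
So the maximum is h(5) = 265/2.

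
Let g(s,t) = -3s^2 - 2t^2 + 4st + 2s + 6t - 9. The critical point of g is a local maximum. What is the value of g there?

∂g/∂s = -6s + 4t + 2 = 0 and ∂g/∂t = 4s - 4t + 6 = 0, so (s, t) = (4, 11/2).
The Hessian has g_{ss} = -6, g_{tt} = -4, g_{st} = 4, giving D = 8 > 0 with g_{ss} < 0, so the point is a local maximum.
g(4, 11/2) = 23/2.

23/2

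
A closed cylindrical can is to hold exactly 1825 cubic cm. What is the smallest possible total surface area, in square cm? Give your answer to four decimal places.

826.7162

With radius r and height h, πr²h = 1825 so h = 1825/(πr²), and S(r) = 2πr² + 2πrh = 2πr² + 2·1825/r.
S'(r) = 4πr − 2·1825/r² = 0 ⇒ r³ = 1825/(2π), so r ≈ 6.6226 and h = 2r ≈ 13.2452.
S''(r) = 4π + 4·1825/r³ > 0, so this is the minimum; S ≈ 826.7162.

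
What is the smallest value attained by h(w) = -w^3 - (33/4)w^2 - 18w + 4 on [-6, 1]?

Differentiating, h'(w) = -3w^2 - (33/2)w - 18; which vanishes at w = -4 and w = -3/2.
Candidates: h(-6) = 31, h(-4) = 8, h(-3/2) = 253/16, h(1) = -93/4.
Hence the absolute minimum is -93/4 at w = 1.

-93/4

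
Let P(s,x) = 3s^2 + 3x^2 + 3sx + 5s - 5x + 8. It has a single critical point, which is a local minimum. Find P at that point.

-1/3

∂P/∂s = 6s + 3x + 5 = 0 and ∂P/∂x = 3s + 6x - 5 = 0, so (s, x) = (-5/3, 5/3).
The Hessian has P_{ss} = 6, P_{xx} = 6, P_{sx} = 3, giving D = 27 > 0 with P_{ss} > 0, so the point is a local minimum.
P(-5/3, 5/3) = -1/3.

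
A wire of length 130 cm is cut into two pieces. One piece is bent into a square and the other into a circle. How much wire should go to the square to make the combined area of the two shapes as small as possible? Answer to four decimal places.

Let x be the length used for the square. Square side x/4; circle radius (130−x)/(2π).
A(x) = (x/4)² + π·((130−x)/(2π))² = x²/16 + (130−x)²/(4π) for 0 ≤ x ≤ 130. A'(x) = x/8 − (130−x)/(2π) = 0 gives x = 4·130/(π+4) ≈ 72.8129.
A'' = 1/8 + 1/(2π) > 0, so this gives the minimum combined area; x ≈ 72.8129 cm to the square.

72.8129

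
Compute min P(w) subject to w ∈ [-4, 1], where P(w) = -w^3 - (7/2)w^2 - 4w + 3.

-11/2

P'(w) = -3w^2 - 7w - 4, which vanishes at w = -4/3 and w = -1.
Compare values at every candidate in [-4, 1]: P(-4) = 27; P(-4/3) = 121/27; P(-1) = 9/2; P(1) = -11/2.
So the minimum is P(1) = -11/2.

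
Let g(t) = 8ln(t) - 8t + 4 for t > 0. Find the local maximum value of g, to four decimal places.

g'(t) = 8/t − 8 = 0 gives t = 1.
g''(t) = -8/t², which is negative for t > 0, so this is a local maximum.
g(1) = 8·ln(1) - 8 + 4 ≈ -4.0000.

-4.0000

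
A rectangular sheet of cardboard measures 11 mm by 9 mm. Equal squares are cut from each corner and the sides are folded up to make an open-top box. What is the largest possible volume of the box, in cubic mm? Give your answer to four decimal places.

With cut size x, the volume is V(x) = x(11 − 2x)(9 − 2x) for 0 < x < 4.5.
V'(x) = 12x^2 − 80x + 99. Setting V'(x) = 0 gives x ≈ 1.6419 (the root in (0, 4.5)).
V''(x) = 24x − 80 is negative there, so this is the maximum; V ≈ 72.4198.

72.4198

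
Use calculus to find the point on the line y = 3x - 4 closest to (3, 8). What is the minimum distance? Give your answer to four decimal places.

Minimize D(x)^2 = (x - 3)^2 + (3x - 12)^2.
d/dx[D^2] = 2(x - 3) + 2·3·(3x - 12) = 0 ⇒ x = 39/10.
Then y = 77/10 and the distance is √(9/10) ≈ 0.9487.

0.9487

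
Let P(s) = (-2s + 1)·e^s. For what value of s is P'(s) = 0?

-1/2

Differentiating with the product rule gives P'(s) = (-2s - 1)·e^s. Since e^s > 0, the only critical point is s = -1/2.
P''(-1/2) has the same sign as -2 < 0, so this is a local maximum.
P(-1/2) = (2)·e^(-1/2) ≈ 1.2131.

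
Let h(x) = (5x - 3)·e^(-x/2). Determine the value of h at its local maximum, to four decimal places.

2.7253

h'(x) = 5·e^(-x/2) + (5x - 3)·(-1/2)·e^(-x/2) = (-(5/2)x + 13/2)·e^(-x/2). Since e^(-x/2) > 0, the only critical point is x = 13/5.
h''(13/5) has the same sign as -5/2 < 0, so this is a local maximum.
h(13/5) = (10)·e^(-13/10) ≈ 2.7253.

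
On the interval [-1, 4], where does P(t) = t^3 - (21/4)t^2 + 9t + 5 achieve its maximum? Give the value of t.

4

P'(t) = 3t^2 - (21/2)t + 9, which vanishes at t = 3/2 and t = 2.
Candidates: P(-1) = -41/4; P(3/2) = 161/16; P(2) = 10; P(4) = 21.
Hence the absolute maximum is 21 at t = 4.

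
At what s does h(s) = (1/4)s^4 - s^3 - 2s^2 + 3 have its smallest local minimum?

4

Critical points: h'(s) = s^3 - 3s^2 - 4s vanishes at s = -1, 0, 4.
Second-derivative test with h''(s) = 3s^2 - 6s - 4: h''(-1) = 5 > 0 ⇒ local minimum; h''(0) = -4 < 0 ⇒ local maximum; h''(4) = 20 > 0 ⇒ local minimum.
Thus h has its smallest local minimum at s = 4, with value -29.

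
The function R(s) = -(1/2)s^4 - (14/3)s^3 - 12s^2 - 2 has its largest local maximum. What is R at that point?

R'(s) = -2s^3 - 14s^2 - 24s. Setting R'(s) = 0 gives s ∈ {-4, -3, 0}.
R''(s) = -6s^2 - 28s - 24. R''(-4) = -8 < 0 ⇒ local maximum; R''(-3) = 6 > 0 ⇒ local minimum; R''(0) = -24 < 0 ⇒ local maximum.
The largest local maximum is R(0) = -2.

-2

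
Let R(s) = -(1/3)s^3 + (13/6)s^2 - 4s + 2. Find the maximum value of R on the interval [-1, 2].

17/2

R'(s) = -s^2 + (13/3)s - 4, whose only zero in [-1, 2] is s = 4/3.
Evaluating at the critical points and endpoints: R(-1) = 17/2, R(4/3) = -22/81, R(2) = 0.
The maximum over the interval is 17/2, attained at s = -1.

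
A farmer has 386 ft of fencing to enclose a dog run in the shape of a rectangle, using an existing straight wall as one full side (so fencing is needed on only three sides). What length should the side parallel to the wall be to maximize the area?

193

Let the sides perpendicular to the wall have length x and the parallel side y, so 2x + y = 386 and the area is A = xy = x(386 − 2x).
A'(x) = 386 − 4x = 0 gives x = 193/2, and A''(x) = −4 < 0 confirms a maximum.
Then y = 386 − 2·193/2 = 193 and A = 37249/2.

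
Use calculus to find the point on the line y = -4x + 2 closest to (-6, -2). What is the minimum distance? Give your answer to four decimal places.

6.7910

Minimize D(x)^2 = (x + 6)^2 + (-4x + 4)^2.
d/dx[D^2] = 2(x + 6) + 2·(-4)·(-4x + 4) = 0 ⇒ x = 10/17.
Then y = -6/17 and the distance is √(784/17) ≈ 6.7910.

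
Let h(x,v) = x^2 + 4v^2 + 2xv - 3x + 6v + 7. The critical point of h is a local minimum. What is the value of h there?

∂h/∂x = 2x + 2v - 3 = 0 and ∂h/∂v = 2x + 8v + 6 = 0, so (x, v) = (3, -3/2).
The Hessian has h_{xx} = 2, h_{vv} = 8, h_{xv} = 2, giving D = 12 > 0 with h_{xx} > 0, so the point is a local minimum.
h(3, -3/2) = -2.

-2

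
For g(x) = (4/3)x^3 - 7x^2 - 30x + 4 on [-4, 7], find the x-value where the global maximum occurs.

-3/2

The derivative is 4x^2 - 14x - 30, which vanishes at x = -3/2 and x = 5.
Compare values at every candidate in [-4, 7]: g(-4) = -220/3; g(-3/2) = 115/4; g(5) = -463/3; g(7) = -275/3.
Hence the absolute maximum is 115/4 at x = -3/2.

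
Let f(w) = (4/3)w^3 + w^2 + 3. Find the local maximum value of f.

f'(w) = 4w^2 + 2w = 0 at w = -1/2, 0.
Since f''(w) = 8w + 2, we get f''(-1/2) = -2 < 0 ⇒ local maximum; f''(0) = 2 > 0 ⇒ local minimum.
So the local maximum value is f(-1/2) = 37/12.

37/12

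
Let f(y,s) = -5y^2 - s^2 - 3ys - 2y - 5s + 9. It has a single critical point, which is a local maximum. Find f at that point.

∂f/∂y = -10y - 3s - 2 = 0 and ∂f/∂s = -3y - 2s - 5 = 0, so (y, s) = (1, -4).
The Hessian has f_{yy} = -10, f_{ss} = -2, f_{ys} = -3, giving D = 11 > 0 with f_{yy} < 0, so the point is a local maximum.
f(1, -4) = 18.

18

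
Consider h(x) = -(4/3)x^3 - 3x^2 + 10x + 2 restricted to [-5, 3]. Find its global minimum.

h'(x) = -4x^2 - 6x + 10, which vanishes at x = -5/2 and x = 1.
Candidates: h(-5) = 131/3,  h(-5/2) = -251/12,  h(1) = 23/3,  h(3) = -31.
The minimum over the interval is -31, attained at x = 3.

-31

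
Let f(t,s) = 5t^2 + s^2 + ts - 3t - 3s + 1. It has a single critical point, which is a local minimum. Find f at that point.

∂f/∂t = 10t + s - 3 = 0 and ∂f/∂s = t + 2s - 3 = 0, so (t, s) = (3/19, 27/19).
The Hessian has f_{tt} = 10, f_{ss} = 2, f_{ts} = 1, giving D = 19 > 0 with f_{tt} > 0, so the point is a local minimum.
f(3/19, 27/19) = -26/19.

-26/19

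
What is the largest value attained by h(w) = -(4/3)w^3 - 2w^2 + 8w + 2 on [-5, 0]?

236/3

The derivative is -4w^2 - 4w + 8, whose only zero in [-5, 0] is w = -2.
Compare values at every candidate in [-5, 0]: h(-5) = 236/3; h(-2) = -34/3; h(0) = 2.
The maximum over the interval is 236/3, attained at w = -5.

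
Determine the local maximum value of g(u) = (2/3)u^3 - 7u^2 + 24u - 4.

23

g'(u) = 2u^2 - 14u + 24 = 0 at u = 3, 4.
Second-derivative test with g''(u) = 4u - 14: g''(3) = -2 < 0 ⇒ local maximum; g''(4) = 2 > 0 ⇒ local minimum.
The local maximum is g(3) = 23.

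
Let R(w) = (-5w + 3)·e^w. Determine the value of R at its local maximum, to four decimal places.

3.3516

Differentiating with the product rule gives R'(w) = (-5w - 2)·e^w. Since e^w > 0, the only critical point is w = -2/5.
R''(-2/5) has the same sign as -5 < 0, so this is a local maximum.
R(-2/5) = (5)·e^(-2/5) ≈ 3.3516.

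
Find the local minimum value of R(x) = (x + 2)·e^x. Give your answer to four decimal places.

-0.0498

R'(x) = 1·e^x + (x + 2)·1·e^x = (x + 3)·e^x. Since e^x > 0, the only critical point is x = -3.
R''(-3) has the same sign as 1 > 0, so this is a local minimum.
R(-3) = (-1)·e^(-3) ≈ -0.0498.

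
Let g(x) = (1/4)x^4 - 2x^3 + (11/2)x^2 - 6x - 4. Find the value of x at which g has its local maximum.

Critical points: g'(x) = x^3 - 6x^2 + 11x - 6 vanishes at x = 1, 2, 3.
Second-derivative test with g''(x) = 3x^2 - 12x + 11: g''(1) = 2 > 0 ⇒ local minimum; g''(2) = -1 < 0 ⇒ local maximum; g''(3) = 2 > 0 ⇒ local minimum.
Thus g has its local maximum at x = 2, with value -6.

2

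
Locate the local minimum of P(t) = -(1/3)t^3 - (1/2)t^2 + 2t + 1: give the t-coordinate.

-2

P'(t) = -t^2 - t + 2. Setting P'(t) = 0 gives t ∈ {-2, 1}.
P''(t) = -2t - 1. P''(-2) = 3 > 0 ⇒ local minimum; P''(1) = -3 < 0 ⇒ local maximum.
So the local minimum value is P(-2) = -7/3.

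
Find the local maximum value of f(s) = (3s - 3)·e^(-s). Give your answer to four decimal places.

0.4060

By the product rule, f'(s) = (-3s + 6)·e^(-s). Since e^(-s) > 0, the only critical point is s = 2.
f''(2) has the same sign as -3 < 0, so this is a local maximum.
f(2) = (3)·e^(-2) ≈ 0.4060.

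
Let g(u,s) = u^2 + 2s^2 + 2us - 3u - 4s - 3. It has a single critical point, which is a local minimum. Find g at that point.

-11/2

∂g/∂u = 2u + 2s - 3 = 0 and ∂g/∂s = 2u + 4s - 4 = 0, so (u, s) = (1, 1/2).
The Hessian has g_{uu} = 2, g_{ss} = 4, g_{us} = 2, giving D = 4 > 0 with g_{uu} > 0, so the point is a local minimum.
g(1, 1/2) = -11/2.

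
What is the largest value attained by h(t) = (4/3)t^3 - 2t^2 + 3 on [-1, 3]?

h'(t) = 4t^2 - 4t, which vanishes at t = 0 and t = 1.
Evaluating at the critical points and endpoints: h(-1) = -1/3, h(0) = 3, h(1) = 7/3, h(3) = 21.
The maximum over the interval is 21, attained at t = 3.

21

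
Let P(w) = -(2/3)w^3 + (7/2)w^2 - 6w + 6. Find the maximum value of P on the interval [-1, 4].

97/6

Differentiating, P'(w) = -2w^2 + 7w - 6; which vanishes at w = 3/2 and w = 2.
Evaluating at the critical points and endpoints: P(-1) = 97/6,  P(3/2) = 21/8,  P(2) = 8/3,  P(4) = -14/3.
So the maximum is P(-1) = 97/6.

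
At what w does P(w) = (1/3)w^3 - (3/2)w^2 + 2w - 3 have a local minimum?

2

P'(w) = w^2 - 3w + 2. Setting P'(w) = 0 gives w ∈ {1, 2}.
Second-derivative test with P''(w) = 2w - 3: P''(1) = -1 < 0 ⇒ local maximum; P''(2) = 1 > 0 ⇒ local minimum.
So the local minimum value is P(2) = -7/3.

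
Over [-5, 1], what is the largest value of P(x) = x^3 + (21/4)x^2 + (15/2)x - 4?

P'(x) = 3x^2 + (21/2)x + 15/2, which vanishes at x = -5/2 and x = -1.
Candidates: P(-5) = -141/4; P(-5/2) = -89/16; P(-1) = -29/4; P(1) = 39/4.
Hence the absolute maximum is 39/4 at x = 1.

39/4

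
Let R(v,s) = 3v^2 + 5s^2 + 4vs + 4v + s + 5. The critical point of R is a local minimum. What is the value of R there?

153/44

∂R/∂v = 6v + 4s + 4 = 0 and ∂R/∂s = 4v + 10s + 1 = 0, so (v, s) = (-9/11, 5/22).
The Hessian has R_{vv} = 6, R_{ss} = 10, R_{vs} = 4, giving D = 44 > 0 with R_{vv} > 0, so the point is a local minimum.
R(-9/11, 5/22) = 153/44.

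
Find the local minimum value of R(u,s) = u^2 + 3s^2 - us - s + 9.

∂R/∂u = 2u - s = 0 and ∂R/∂s = -u + 6s - 1 = 0, so (u, s) = (1/11, 2/11).
The Hessian has R_{uu} = 2, R_{ss} = 6, R_{us} = -1, giving D = 11 > 0 with R_{uu} > 0, so the point is a local minimum.
R(1/11, 2/11) = 98/11.

98/11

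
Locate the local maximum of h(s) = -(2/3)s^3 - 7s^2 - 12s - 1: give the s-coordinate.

Critical points: h'(s) = -2s^2 - 14s - 12 vanishes at s = -6, -1.
Second-derivative test with h''(s) = -4s - 14: h''(-6) = 10 > 0 ⇒ local minimum; h''(-1) = -10 < 0 ⇒ local maximum.
Thus h has its local maximum at s = -1, with value 14/3.

-1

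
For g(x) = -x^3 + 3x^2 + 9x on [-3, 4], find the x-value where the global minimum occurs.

The derivative is -3x^2 + 6x + 9, which vanishes at x = -1 and x = 3.
Evaluating at the critical points and endpoints: g(-3) = 27, g(-1) = -5, g(3) = 27, g(4) = 20.
So the minimum is g(-1) = -5.

-1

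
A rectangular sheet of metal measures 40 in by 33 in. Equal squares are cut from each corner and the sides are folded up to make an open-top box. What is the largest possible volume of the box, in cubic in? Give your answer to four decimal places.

With cut size x, the volume is V(x) = x(40 − 2x)(33 − 2x) for 0 < x < 16.5.
V'(x) = 12x^2 − 292x + 1320. Setting V'(x) = 0 gives x ≈ 6.0000 (the root in (0, 16.5)).
V''(x) = 24x − 292 is negative there, so this is the maximum; V ≈ 3528.0000.

3528.0000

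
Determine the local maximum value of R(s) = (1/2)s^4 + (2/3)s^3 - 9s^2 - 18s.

53/6

R'(s) = 2s^3 + 2s^2 - 18s - 18 = 0 at s = -3, -1, 3.
Since R''(s) = 6s^2 + 4s - 18, we get R''(-3) = 24 > 0 ⇒ local minimum; R''(-1) = -16 < 0 ⇒ local maximum; R''(3) = 48 > 0 ⇒ local minimum.
The local maximum is R(-1) = 53/6.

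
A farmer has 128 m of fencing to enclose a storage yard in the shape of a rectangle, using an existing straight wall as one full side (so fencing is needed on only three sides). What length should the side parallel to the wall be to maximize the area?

64

Let the sides perpendicular to the wall have length x and the parallel side y, so 2x + y = 128 and the area is A = xy = x(128 − 2x).
A'(x) = 128 − 4x = 0 gives x = 32, and A''(x) = −4 < 0 confirms a maximum.
Then y = 128 − 2·32 = 64 and A = 2048.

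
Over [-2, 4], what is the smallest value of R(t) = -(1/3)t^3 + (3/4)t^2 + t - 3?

-25/3

The derivative is -t^2 + (3/2)t + 1, which vanishes at t = -1/2 and t = 2.
Evaluating at the critical points and endpoints: R(-2) = 2/3,  R(-1/2) = -157/48,  R(2) = -2/3,  R(4) = -25/3.
The minimum over the interval is -25/3, attained at t = 4.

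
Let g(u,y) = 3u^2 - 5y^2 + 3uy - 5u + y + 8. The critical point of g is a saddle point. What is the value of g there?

445/69

∂g/∂u = 6u + 3y - 5 = 0 and ∂g/∂y = 3u - 10y + 1 = 0, so (u, y) = (47/69, 7/23).
The Hessian has g_{uu} = 6, g_{yy} = -10, g_{uy} = 3, giving D = -69 < 0, so the point is a saddle point.
g(47/69, 7/23) = 445/69.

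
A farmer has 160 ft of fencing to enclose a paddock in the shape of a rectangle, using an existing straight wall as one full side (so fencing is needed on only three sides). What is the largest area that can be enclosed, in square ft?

Let the sides perpendicular to the wall have length x and the parallel side y, so 2x + y = 160 and the area is A = xy = x(160 − 2x).
A'(x) = 160 − 4x = 0 gives x = 40, and A''(x) = −4 < 0 confirms a maximum.
Then y = 160 − 2·40 = 80 and A = 3200.

3200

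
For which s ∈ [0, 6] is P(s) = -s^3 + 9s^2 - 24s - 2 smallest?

The derivative is -3s^2 + 18s - 24, which vanishes at s = 2 and s = 4.
Candidates: P(0) = -2, P(2) = -22, P(4) = -18, P(6) = -38.
The minimum over the interval is -38, attained at s = 6.

6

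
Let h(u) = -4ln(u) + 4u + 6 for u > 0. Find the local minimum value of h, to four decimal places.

h'(u) = -4/u + 4 = 0 gives u = 1.
h''(u) = 4/u², which is positive for u > 0, so this is a local minimum.
h(1) = -4·ln(1) + 4 + 6 ≈ 10.0000.

10.0000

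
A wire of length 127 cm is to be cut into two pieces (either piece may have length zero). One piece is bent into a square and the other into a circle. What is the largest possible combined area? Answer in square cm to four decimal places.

1283.5050

Let x be the length used for the square. Square side x/4; circle radius (127−x)/(2π).
A(x) = (x/4)² + π·((127−x)/(2π))² = x²/16 + (127−x)²/(4π) for 0 ≤ x ≤ 127. A'(x) = x/8 − (127−x)/(2π) = 0 gives x = 4·127/(π+4) ≈ 71.1326.
A'' > 0, so the interior critical point is a minimum; the maximum is at an endpoint. A(0) = 1283.5050 and A(127) = 1008.0625, so the largest area is 1283.5050.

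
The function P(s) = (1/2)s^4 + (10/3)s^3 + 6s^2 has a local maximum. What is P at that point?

P'(s) = 2s^3 + 10s^2 + 12s = 0 at s = -3, -2, 0.
Second-derivative test with P''(s) = 6s^2 + 20s + 12: P''(-3) = 6 > 0 ⇒ local minimum; P''(-2) = -4 < 0 ⇒ local maximum; P''(0) = 12 > 0 ⇒ local minimum.
The local maximum is P(-2) = 16/3.

16/3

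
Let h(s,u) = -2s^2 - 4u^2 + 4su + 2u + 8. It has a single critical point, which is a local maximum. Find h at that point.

∂h/∂s = -4s + 4u = 0 and ∂h/∂u = 4s - 8u + 2 = 0, so (s, u) = (1/2, 1/2).
The Hessian has h_{ss} = -4, h_{uu} = -8, h_{su} = 4, giving D = 16 > 0 with h_{ss} < 0, so the point is a local maximum.
h(1/2, 1/2) = 17/2.

17/2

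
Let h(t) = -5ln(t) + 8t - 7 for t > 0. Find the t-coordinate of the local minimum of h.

h'(t) = -5/t + 8 = 0 gives t = 5/8.
h''(t) = 5/t², which is positive for t > 0, so this is a local minimum.
h(5/8) = -5·ln(5/8) + 5 - 7 ≈ 0.3500.

5/8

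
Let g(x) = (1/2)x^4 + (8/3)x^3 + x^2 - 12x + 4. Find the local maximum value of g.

56/3

g'(x) = 2x^3 + 8x^2 + 2x - 12. Setting g'(x) = 0 gives x ∈ {-3, -2, 1}.
Since g''(x) = 6x^2 + 16x + 2, we get g''(-3) = 8 > 0 ⇒ local minimum; g''(-2) = -6 < 0 ⇒ local maximum; g''(1) = 24 > 0 ⇒ local minimum.
Thus g has its local maximum at x = -2, with value 56/3.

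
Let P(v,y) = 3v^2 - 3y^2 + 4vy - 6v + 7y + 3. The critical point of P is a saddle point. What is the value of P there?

∂P/∂v = 6v + 4y - 6 = 0 and ∂P/∂y = 4v - 6y + 7 = 0, so (v, y) = (2/13, 33/26).
The Hessian has P_{vv} = 6, P_{yy} = -6, P_{vy} = 4, giving D = -52 < 0, so the point is a saddle point.
P(2/13, 33/26) = 363/52.

363/52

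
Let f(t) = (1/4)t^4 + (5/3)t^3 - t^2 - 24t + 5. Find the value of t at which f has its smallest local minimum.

2

f'(t) = t^3 + 5t^2 - 2t - 24 = 0 at t = -4, -3, 2.
Second-derivative test with f''(t) = 3t^2 + 10t - 2: f''(-4) = 6 > 0 ⇒ local minimum; f''(-3) = -5 < 0 ⇒ local maximum; f''(2) = 30 > 0 ⇒ local minimum.
The smallest local minimum is f(2) = -89/3.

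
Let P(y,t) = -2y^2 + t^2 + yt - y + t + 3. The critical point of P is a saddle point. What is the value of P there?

3

∂P/∂y = -4y + t - 1 = 0 and ∂P/∂t = y + 2t + 1 = 0, so (y, t) = (-1/3, -1/3).
The Hessian has P_{yy} = -4, P_{tt} = 2, P_{yt} = 1, giving D = -9 < 0, so the point is a saddle point.
P(-1/3, -1/3) = 3.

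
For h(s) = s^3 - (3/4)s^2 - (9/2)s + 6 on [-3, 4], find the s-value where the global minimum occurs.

-3

h'(s) = 3s^2 - (3/2)s - 9/2, which vanishes at s = -1 and s = 3/2.
Candidates: h(-3) = -57/4; h(-1) = 35/4; h(3/2) = 15/16; h(4) = 40.
So the minimum is h(-3) = -57/4.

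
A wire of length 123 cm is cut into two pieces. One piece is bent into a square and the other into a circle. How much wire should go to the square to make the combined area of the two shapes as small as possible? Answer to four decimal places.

Let x be the length used for the square. Square side x/4; circle radius (123−x)/(2π).
A(x) = (x/4)² + π·((123−x)/(2π))² = x²/16 + (123−x)²/(4π) for 0 ≤ x ≤ 123. A'(x) = x/8 − (123−x)/(2π) = 0 gives x = 4·123/(π+4) ≈ 68.8922.
A'' = 1/8 + 1/(2π) > 0, so this gives the minimum combined area; x ≈ 68.8922 cm to the square.

68.8922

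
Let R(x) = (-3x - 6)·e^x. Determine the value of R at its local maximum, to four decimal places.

R'(x) = (-3)·e^x + (-3x - 6)·1·e^x = (-3x - 9)·e^x. Since e^x > 0, the only critical point is x = -3.
R''(-3) has the same sign as -3 < 0, so this is a local maximum.
R(-3) = (3)·e^(-3) ≈ 0.1494.

0.1494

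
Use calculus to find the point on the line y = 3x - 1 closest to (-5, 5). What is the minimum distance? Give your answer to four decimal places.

Minimize D(x)^2 = (x + 5)^2 + (3x - 6)^2.
d/dx[D^2] = 2(x + 5) + 2·3·(3x - 6) = 0 ⇒ x = 13/10.
Then y = 29/10 and the distance is √(441/10) ≈ 6.6408.

6.6408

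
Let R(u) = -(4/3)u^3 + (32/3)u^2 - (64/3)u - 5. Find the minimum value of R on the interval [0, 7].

-89

R'(u) = -4u^2 + (64/3)u - 64/3, which vanishes at u = 4/3 and u = 4.
Compare values at every candidate in [0, 7]: R(0) = -5; R(4/3) = -1429/81; R(4) = -5; R(7) = -89.
So the minimum is R(7) = -89.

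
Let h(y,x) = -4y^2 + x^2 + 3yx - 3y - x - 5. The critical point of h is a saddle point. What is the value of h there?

∂h/∂y = -8y + 3x - 3 = 0 and ∂h/∂x = 3y + 2x - 1 = 0, so (y, x) = (-3/25, 17/25).
The Hessian has h_{yy} = -8, h_{xx} = 2, h_{yx} = 3, giving D = -25 < 0, so the point is a saddle point.
h(-3/25, 17/25) = -129/25.

-129/25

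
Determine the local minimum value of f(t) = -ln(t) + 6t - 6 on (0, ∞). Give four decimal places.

-3.2082

f'(t) = -1/t + 6 = 0 gives t = 1/6.
f''(t) = 1/t², which is positive for t > 0, so this is a local minimum.
f(1/6) = -1·ln(1/6) + 1 - 6 ≈ -3.2082.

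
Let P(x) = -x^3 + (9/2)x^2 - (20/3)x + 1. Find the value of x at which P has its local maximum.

Critical points: P'(x) = -3x^2 + 9x - 20/3 vanishes at x = 4/3, 5/3.
Second-derivative test with P''(x) = -6x + 9: P''(4/3) = 1 > 0 ⇒ local minimum; P''(5/3) = -1 < 0 ⇒ local maximum.
The local maximum is P(5/3) = -121/54.

5/3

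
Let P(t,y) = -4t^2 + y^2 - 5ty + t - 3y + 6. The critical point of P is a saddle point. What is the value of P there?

196/41

∂P/∂t = -8t - 5y + 1 = 0 and ∂P/∂y = -5t + 2y - 3 = 0, so (t, y) = (-13/41, 29/41).
The Hessian has P_{tt} = -8, P_{yy} = 2, P_{ty} = -5, giving D = -41 < 0, so the point is a saddle point.
P(-13/41, 29/41) = 196/41.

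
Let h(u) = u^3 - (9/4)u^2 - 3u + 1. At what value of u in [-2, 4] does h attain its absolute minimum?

Differentiating, h'(u) = 3u^2 - (9/2)u - 3; which vanishes at u = -1/2 and u = 2.
Compare values at every candidate in [-2, 4]: h(-2) = -10,  h(-1/2) = 29/16,  h(2) = -6,  h(4) = 17.
Hence the absolute minimum is -10 at u = -2.

-2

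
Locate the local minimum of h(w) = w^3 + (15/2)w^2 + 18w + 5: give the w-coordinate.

-2

h'(w) = 3w^2 + 15w + 18. Setting h'(w) = 0 gives w ∈ {-3, -2}.
h''(w) = 6w + 15. h''(-3) = -3 < 0 ⇒ local maximum; h''(-2) = 3 > 0 ⇒ local minimum.
So the local minimum value is h(-2) = -9.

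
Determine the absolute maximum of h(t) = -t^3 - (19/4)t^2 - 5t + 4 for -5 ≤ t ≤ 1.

The derivative is -3t^2 - (19/2)t - 5, which vanishes at t = -5/2 and t = -2/3.
Candidates: h(-5) = 141/4; h(-5/2) = 39/16; h(-2/3) = 149/27; h(1) = -27/4.
Hence the absolute maximum is 141/4 at t = -5.

141/4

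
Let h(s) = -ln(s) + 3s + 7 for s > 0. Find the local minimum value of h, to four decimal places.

h'(s) = -1/s + 3 = 0 gives s = 1/3.
h''(s) = 1/s², which is positive for s > 0, so this is a local minimum.
h(1/3) = -1·ln(1/3) + 1 + 7 ≈ 9.0986.

9.0986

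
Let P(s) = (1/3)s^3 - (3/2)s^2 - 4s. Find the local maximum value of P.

P'(s) = s^2 - 3s - 4 = 0 at s = -1, 4.
P''(s) = 2s - 3. P''(-1) = -5 < 0 ⇒ local maximum; P''(4) = 5 > 0 ⇒ local minimum.
The local maximum is P(-1) = 13/6.

13/6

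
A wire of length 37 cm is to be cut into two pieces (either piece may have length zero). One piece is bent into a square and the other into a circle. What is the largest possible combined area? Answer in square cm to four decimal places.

Let x be the length used for the square. Square side x/4; circle radius (37−x)/(2π).
A(x) = (x/4)² + π·((37−x)/(2π))² = x²/16 + (37−x)²/(4π) for 0 ≤ x ≤ 37. A'(x) = x/8 − (37−x)/(2π) = 0 gives x = 4·37/(π+4) ≈ 20.7237.
A'' > 0, so the interior critical point is a minimum; the maximum is at an endpoint. A(0) = 108.9416 and A(37) = 85.5625, so the largest area is 108.9416.

108.9416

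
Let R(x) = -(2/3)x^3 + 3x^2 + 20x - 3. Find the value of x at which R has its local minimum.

Critical points: R'(x) = -2x^2 + 6x + 20 vanishes at x = -2, 5.
R''(x) = -4x + 6. R''(-2) = 14 > 0 ⇒ local minimum; R''(5) = -14 < 0 ⇒ local maximum.
The local minimum is R(-2) = -77/3.

-2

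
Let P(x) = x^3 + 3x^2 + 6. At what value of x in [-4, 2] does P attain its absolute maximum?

2

Differentiating, P'(x) = 3x^2 + 6x; which vanishes at x = -2 and x = 0.
Evaluating at the critical points and endpoints: P(-4) = -10,  P(-2) = 10,  P(0) = 6,  P(2) = 26.
The maximum over the interval is 26, attained at x = 2.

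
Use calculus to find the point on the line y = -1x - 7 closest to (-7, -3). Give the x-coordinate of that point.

-11/2

Minimize D(x)^2 = (x + 7)^2 + (-x - 4)^2.
d/dx[D^2] = 2(x + 7) + 2·(-1)·(-x - 4) = 0 ⇒ x = -11/2.
Then y = -3/2 and the distance is √(9/2) ≈ 2.1213.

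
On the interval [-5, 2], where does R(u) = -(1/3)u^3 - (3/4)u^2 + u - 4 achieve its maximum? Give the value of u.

The derivative is -u^2 - (3/2)u + 1, which vanishes at u = -2 and u = 1/2.
Compare values at every candidate in [-5, 2]: R(-5) = 167/12, R(-2) = -19/3, R(1/2) = -179/48, R(2) = -23/3.
So the maximum is R(-5) = 167/12.

-5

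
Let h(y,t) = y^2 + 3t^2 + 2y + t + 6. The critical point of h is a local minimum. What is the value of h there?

∂h/∂y = 2y + 2 = 0 and ∂h/∂t = 6t + 1 = 0, so (y, t) = (-1, -1/6).
The Hessian has h_{yy} = 2, h_{tt} = 6, h_{yt} = 0, giving D = 12 > 0 with h_{yy} > 0, so the point is a local minimum.
h(-1, -1/6) = 59/12.

59/12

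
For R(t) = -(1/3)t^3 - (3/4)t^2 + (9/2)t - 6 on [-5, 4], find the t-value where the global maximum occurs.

The derivative is -t^2 - (3/2)t + 9/2, which vanishes at t = -3 and t = 3/2.
Evaluating at the critical points and endpoints: R(-5) = -67/12, R(-3) = -69/4, R(3/2) = -33/16, R(4) = -64/3.
So the maximum is R(3/2) = -33/16.

3/2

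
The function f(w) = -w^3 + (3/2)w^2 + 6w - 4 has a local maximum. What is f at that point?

Critical points: f'(w) = -3w^2 + 3w + 6 vanishes at w = -1, 2.
Second-derivative test with f''(w) = -6w + 3: f''(-1) = 9 > 0 ⇒ local minimum; f''(2) = -9 < 0 ⇒ local maximum.
So the local maximum value is f(2) = 6.

6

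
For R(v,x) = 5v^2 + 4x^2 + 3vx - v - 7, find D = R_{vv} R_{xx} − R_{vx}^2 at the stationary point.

71

∂R/∂v = 10v + 3x - 1 = 0 and ∂R/∂x = 3v + 8x = 0, so (v, x) = (8/71, -3/71).
The Hessian has R_{vv} = 10, R_{xx} = 8, R_{vx} = 3, giving D = 71 > 0 with R_{vv} > 0, so the point is a local minimum.
D = (10)·(8) − (3)^2 = 71.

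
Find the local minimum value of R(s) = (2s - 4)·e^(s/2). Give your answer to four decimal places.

Differentiating with the product rule gives R'(s) = (s)·e^(s/2). Since e^(s/2) > 0, the only critical point is s = 0.
R''(0) has the same sign as 1 > 0, so this is a local minimum.
R(0) = (-4)·e^(0) ≈ -4.0000.

-4.0000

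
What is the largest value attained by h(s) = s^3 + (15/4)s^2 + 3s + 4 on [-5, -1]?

h'(s) = 3s^2 + (15/2)s + 3, whose only zero in [-5, -1] is s = -2.
Compare values at every candidate in [-5, -1]: h(-5) = -169/4,  h(-2) = 5,  h(-1) = 15/4.
The maximum over the interval is 5, attained at s = -2.

5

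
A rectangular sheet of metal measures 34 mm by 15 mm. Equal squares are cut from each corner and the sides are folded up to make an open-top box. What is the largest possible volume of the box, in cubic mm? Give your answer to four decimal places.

With cut size x, the volume is V(x) = x(34 − 2x)(15 − 2x) for 0 < x < 7.5.
V'(x) = 12x^2 − 196x + 510. Setting V'(x) = 0 gives x ≈ 3.2479 (the root in (0, 7.5)).
V''(x) = 24x − 196 is negative there, so this is the maximum; V ≈ 759.6878.

759.6878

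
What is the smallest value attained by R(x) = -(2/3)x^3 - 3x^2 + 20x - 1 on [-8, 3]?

The derivative is -2x^2 - 6x + 20, which vanishes at x = -5 and x = 2.
Compare values at every candidate in [-8, 3]: R(-8) = -35/3; R(-5) = -278/3; R(2) = 65/3; R(3) = 14.
So the minimum is R(-5) = -278/3.

-278/3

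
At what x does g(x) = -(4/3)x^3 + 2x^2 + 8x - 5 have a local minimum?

-1

g'(x) = -4x^2 + 4x + 8. Setting g'(x) = 0 gives x ∈ {-1, 2}.
Since g''(x) = -8x + 4, we get g''(-1) = 12 > 0 ⇒ local minimum; g''(2) = -12 < 0 ⇒ local maximum.
So the local minimum value is g(-1) = -29/3.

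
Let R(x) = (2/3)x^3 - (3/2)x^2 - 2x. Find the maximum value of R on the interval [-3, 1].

The derivative is 2x^2 - 3x - 2, whose only zero in [-3, 1] is x = -1/2.
Evaluating at the critical points and endpoints: R(-3) = -51/2; R(-1/2) = 13/24; R(1) = -17/6.
So the maximum is R(-1/2) = 13/24.

13/24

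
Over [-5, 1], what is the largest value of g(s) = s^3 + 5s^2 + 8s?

Differentiating, g'(s) = 3s^2 + 10s + 8; which vanishes at s = -2 and s = -4/3.
Evaluating at the critical points and endpoints: g(-5) = -40; g(-2) = -4; g(-4/3) = -112/27; g(1) = 14.
The maximum over the interval is 14, attained at s = 1.

14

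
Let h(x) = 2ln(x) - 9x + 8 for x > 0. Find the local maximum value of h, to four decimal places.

h'(x) = 2/x − 9 = 0 gives x = 2/9.
h''(x) = -2/x², which is negative for x > 0, so this is a local maximum.
h(2/9) = 2·ln(2/9) - 2 + 8 ≈ 2.9918.

2.9918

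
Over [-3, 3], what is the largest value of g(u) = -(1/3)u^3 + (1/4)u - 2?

25/4

g'(u) = -u^2 + 1/4, which vanishes at u = -1/2 and u = 1/2.
Evaluating at the critical points and endpoints: g(-3) = 25/4, g(-1/2) = -25/12, g(1/2) = -23/12, g(3) = -41/4.
So the maximum is g(-3) = 25/4.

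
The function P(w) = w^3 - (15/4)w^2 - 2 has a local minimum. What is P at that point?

-157/16

P'(w) = 3w^2 - (15/2)w. Setting P'(w) = 0 gives w ∈ {0, 5/2}.
Second-derivative test with P''(w) = 6w - 15/2: P''(0) = -15/2 < 0 ⇒ local maximum; P''(5/2) = 15/2 > 0 ⇒ local minimum.
So the local minimum value is P(5/2) = -157/16.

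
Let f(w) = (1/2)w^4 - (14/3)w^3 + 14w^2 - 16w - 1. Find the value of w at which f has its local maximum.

2

Critical points: f'(w) = 2w^3 - 14w^2 + 28w - 16 vanishes at w = 1, 2, 4.
Since f''(w) = 6w^2 - 28w + 28, we get f''(1) = 6 > 0 ⇒ local minimum; f''(2) = -4 < 0 ⇒ local maximum; f''(4) = 12 > 0 ⇒ local minimum.
Thus f has its local maximum at w = 2, with value -19/3.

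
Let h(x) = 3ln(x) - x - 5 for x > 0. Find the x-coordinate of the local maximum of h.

3

h'(x) = 3/x − 1 = 0 gives x = 3.
h''(x) = -3/x², which is negative for x > 0, so this is a local maximum.
h(3) = 3·ln(3) - 3 - 5 ≈ -4.7042.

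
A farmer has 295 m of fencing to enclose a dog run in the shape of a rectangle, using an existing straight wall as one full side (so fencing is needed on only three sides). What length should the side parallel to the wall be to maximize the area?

Let the sides perpendicular to the wall have length x and the parallel side y, so 2x + y = 295 and the area is A = xy = x(295 − 2x).
A'(x) = 295 − 4x = 0 gives x = 295/4, and A''(x) = −4 < 0 confirms a maximum.
Then y = 295 − 2·295/4 = 295/2 and A = 87025/8.

295/2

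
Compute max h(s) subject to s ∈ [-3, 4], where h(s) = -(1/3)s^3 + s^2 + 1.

19

h'(s) = -s^2 + 2s, which vanishes at s = 0 and s = 2.
Evaluating at the critical points and endpoints: h(-3) = 19, h(0) = 1, h(2) = 7/3, h(4) = -13/3.
The maximum over the interval is 19, attained at s = -3.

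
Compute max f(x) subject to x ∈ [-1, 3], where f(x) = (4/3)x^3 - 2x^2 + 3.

21

The derivative is 4x^2 - 4x, which vanishes at x = 0 and x = 1.
Evaluating at the critical points and endpoints: f(-1) = -1/3,  f(0) = 3,  f(1) = 7/3,  f(3) = 21.
The maximum over the interval is 21, attained at x = 3.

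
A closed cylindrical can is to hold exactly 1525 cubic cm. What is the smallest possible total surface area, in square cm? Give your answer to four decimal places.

733.4341

With radius r and height h, πr²h = 1525 so h = 1525/(πr²), and S(r) = 2πr² + 2πrh = 2πr² + 2·1525/r.
S'(r) = 4πr − 2·1525/r² = 0 ⇒ r³ = 1525/(2π), so r ≈ 6.2378 and h = 2r ≈ 12.4756.
S''(r) = 4π + 4·1525/r³ > 0, so this is the minimum; S ≈ 733.4341.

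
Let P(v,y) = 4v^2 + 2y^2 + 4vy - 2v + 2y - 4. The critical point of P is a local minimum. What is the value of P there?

-13/2

∂P/∂v = 8v + 4y - 2 = 0 and ∂P/∂y = 4v + 4y + 2 = 0, so (v, y) = (1, -3/2).
The Hessian has P_{vv} = 8, P_{yy} = 4, P_{vy} = 4, giving D = 16 > 0 with P_{vv} > 0, so the point is a local minimum.
P(1, -3/2) = -13/2.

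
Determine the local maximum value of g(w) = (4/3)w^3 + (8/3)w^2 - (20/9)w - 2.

g'(w) = 4w^2 + (16/3)w - 20/9. Setting g'(w) = 0 gives w ∈ {-5/3, 1/3}.
Since g''(w) = 8w + 16/3, we get g''(-5/3) = -8 < 0 ⇒ local maximum; g''(1/3) = 8 > 0 ⇒ local minimum.
So the local maximum value is g(-5/3) = 238/81.

238/81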